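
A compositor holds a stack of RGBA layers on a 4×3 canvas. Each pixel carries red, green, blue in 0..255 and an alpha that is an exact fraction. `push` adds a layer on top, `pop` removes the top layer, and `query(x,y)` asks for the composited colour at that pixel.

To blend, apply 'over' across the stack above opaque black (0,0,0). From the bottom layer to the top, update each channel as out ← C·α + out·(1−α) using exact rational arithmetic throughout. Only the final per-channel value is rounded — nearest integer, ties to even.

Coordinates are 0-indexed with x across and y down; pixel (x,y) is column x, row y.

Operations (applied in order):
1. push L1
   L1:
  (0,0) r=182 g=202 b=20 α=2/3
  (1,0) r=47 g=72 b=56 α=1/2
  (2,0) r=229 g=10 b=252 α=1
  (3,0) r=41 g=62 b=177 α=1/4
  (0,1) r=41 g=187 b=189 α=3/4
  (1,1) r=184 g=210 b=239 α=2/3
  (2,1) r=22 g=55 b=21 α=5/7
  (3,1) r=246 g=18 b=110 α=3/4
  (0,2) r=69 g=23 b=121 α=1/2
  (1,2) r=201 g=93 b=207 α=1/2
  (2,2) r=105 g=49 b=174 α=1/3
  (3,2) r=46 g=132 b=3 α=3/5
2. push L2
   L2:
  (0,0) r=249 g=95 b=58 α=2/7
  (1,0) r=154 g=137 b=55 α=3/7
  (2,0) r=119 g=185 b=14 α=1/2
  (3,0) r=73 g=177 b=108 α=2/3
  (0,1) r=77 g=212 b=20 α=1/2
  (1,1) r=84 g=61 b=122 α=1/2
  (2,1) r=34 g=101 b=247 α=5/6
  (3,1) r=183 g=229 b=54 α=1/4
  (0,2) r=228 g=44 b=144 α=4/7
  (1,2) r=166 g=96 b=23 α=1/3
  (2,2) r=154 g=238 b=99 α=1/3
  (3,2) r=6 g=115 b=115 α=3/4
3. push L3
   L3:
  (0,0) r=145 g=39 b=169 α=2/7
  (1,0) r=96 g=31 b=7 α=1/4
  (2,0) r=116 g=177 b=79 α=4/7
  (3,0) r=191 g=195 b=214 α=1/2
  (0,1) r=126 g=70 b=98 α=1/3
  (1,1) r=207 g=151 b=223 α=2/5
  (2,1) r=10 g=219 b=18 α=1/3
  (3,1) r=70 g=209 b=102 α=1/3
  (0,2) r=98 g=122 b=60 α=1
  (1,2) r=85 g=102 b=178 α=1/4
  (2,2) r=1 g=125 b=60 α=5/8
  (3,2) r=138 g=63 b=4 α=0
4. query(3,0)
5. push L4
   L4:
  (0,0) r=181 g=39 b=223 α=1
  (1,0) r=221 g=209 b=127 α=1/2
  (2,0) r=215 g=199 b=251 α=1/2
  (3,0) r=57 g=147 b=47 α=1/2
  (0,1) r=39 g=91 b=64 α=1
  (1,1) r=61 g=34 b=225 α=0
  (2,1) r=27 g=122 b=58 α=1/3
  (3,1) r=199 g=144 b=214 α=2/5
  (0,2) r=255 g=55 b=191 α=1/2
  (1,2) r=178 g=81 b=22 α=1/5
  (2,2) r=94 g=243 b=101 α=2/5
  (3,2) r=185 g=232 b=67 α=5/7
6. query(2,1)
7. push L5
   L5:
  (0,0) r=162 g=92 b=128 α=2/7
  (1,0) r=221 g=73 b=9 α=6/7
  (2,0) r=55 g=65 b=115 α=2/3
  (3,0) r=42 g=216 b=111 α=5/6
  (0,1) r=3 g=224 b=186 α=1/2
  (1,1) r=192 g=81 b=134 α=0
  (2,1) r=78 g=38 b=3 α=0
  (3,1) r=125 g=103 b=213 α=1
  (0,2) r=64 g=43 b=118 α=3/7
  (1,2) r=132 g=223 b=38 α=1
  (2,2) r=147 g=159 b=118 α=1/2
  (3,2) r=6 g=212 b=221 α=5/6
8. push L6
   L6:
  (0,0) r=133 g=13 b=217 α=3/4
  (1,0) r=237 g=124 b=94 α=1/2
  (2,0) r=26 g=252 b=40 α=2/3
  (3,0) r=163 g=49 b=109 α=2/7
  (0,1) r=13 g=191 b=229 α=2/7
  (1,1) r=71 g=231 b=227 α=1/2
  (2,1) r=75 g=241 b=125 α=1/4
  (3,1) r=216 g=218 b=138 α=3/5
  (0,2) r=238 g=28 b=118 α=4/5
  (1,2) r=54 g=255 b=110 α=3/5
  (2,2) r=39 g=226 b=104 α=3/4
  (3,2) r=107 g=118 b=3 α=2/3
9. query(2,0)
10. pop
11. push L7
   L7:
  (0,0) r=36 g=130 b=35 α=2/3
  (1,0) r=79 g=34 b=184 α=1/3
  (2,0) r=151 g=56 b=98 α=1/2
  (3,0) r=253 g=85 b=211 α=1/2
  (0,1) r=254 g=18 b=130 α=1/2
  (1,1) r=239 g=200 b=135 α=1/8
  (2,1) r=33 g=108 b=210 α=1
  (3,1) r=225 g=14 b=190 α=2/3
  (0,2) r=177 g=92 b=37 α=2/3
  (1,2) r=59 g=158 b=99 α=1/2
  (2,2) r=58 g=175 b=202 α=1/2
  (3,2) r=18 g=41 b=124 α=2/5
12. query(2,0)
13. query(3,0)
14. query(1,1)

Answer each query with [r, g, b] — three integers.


query (3,0) [L1,L2,L3] — begin 0,0,0
+L1 (α=1/4) → [41/4, 31/2, 177/4]
+L2 (α=2/3) → [625/12, 739/6, 347/4]
+L3 (α=1/2) → [2917/24, 1909/12, 1203/8]
→ [122, 159, 150]

(2,1) stack=L1,L2,L3,L4; from [0,0,0]:
+L1 (α=5/7) → [110/7, 275/7, 15]
+L2 (α=5/6) → [650/21, 635/7, 625/3]
+L3 (α=1/3) → [1510/63, 2803/21, 1304/9]
+L4 (α=1/3) → [4721/189, 8168/63, 3130/27]
= [25, 130, 116]

at x=2,y=0 over L1,L2,L3,L4,L5,L6:
L1 α=1: [229, 10, 252]
L2 α=1/2: [174, 195/2, 133]
L3 α=4/7: [986/7, 2001/14, 715/7]
L4 α=1/2: [2491/14, 4787/28, 1236/7]
L5 α=2/3: [4031/42, 2809/28, 2846/21]
L6 α=2/3: [6215/126, 16921/84, 4526/63]
→ [49, 201, 72]

query (2,0) [L1,L2,L3,L4,L5,L7] — begin 0,0,0
L1 α=1: [229, 10, 252]
L2 α=1/2: [174, 195/2, 133]
L3 α=4/7: [986/7, 2001/14, 715/7]
L4 α=1/2: [2491/14, 4787/28, 1236/7]
L5 α=2/3: [4031/42, 2809/28, 2846/21]
L7 α=1/2: [10373/84, 4377/56, 2452/21]
= [123, 78, 117]

at x=3,y=0 over L1,L2,L3,L4,L5,L7:
L1 α=1/4: [41/4, 31/2, 177/4]
L2 α=2/3: [625/12, 739/6, 347/4]
L3 α=1/2: [2917/24, 1909/12, 1203/8]
L4 α=1/2: [4285/48, 3673/24, 1579/16]
L5 α=5/6: [14365/288, 29593/144, 10459/96]
L7 α=1/2: [87229/576, 41833/288, 30715/192]
= [151, 145, 160]

query (1,1) [L1,L2,L3,L4,L5,L7] — begin 0,0,0
+L1 (α=2/3) → [368/3, 140, 478/3]
+L2 (α=1/2) → [310/3, 201/2, 422/3]
+L3 (α=2/5) → [724/5, 1207/10, 868/5]
+L4 (α=0) → [724/5, 1207/10, 868/5]
+L5 (α=0) → [724/5, 1207/10, 868/5]
+L7 (α=1/8) → [6263/40, 10449/80, 6751/40]
→ [157, 131, 169]


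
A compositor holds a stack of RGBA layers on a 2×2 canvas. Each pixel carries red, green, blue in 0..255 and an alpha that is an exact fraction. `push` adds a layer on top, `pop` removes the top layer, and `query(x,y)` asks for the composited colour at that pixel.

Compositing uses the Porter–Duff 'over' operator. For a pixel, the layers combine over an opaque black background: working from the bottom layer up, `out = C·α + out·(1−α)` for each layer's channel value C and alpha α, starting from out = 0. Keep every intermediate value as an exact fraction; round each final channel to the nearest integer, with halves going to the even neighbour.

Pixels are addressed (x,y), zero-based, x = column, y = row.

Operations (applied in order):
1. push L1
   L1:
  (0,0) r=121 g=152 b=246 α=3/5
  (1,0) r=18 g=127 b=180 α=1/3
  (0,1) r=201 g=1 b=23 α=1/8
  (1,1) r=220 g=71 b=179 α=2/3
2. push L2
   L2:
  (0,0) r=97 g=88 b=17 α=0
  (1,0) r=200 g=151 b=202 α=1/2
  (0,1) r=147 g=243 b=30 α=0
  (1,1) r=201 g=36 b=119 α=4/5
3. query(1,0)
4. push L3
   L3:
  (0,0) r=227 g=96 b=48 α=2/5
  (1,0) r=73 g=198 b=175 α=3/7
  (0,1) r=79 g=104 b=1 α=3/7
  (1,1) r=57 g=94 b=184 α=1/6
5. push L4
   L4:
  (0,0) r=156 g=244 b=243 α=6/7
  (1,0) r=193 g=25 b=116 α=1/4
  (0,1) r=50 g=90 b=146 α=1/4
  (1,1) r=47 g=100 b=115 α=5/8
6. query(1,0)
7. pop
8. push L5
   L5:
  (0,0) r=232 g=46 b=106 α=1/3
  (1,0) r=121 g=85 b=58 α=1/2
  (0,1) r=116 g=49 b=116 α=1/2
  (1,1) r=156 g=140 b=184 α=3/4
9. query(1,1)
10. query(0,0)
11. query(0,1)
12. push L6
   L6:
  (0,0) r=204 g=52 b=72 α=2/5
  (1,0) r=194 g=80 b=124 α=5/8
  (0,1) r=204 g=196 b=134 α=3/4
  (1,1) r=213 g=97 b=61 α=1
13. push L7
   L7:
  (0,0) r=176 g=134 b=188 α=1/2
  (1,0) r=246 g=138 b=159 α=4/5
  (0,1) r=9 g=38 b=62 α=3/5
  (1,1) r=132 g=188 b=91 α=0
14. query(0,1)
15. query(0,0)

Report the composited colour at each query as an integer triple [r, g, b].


at x=1,y=0 over L1,L2:
after L1 α=1/3: [6, 127/3, 60]
after L2 α=1/2: [103, 290/3, 131]
= [103, 97, 131]

(1,0) stack=L1,L2,L3,L4; from [0,0,0]:
L1 α=1/3: [6, 127/3, 60]
L2 α=1/2: [103, 290/3, 131]
L3 α=3/7: [631/7, 2942/21, 1049/7]
L4 α=1/4: [811/7, 3117/28, 3959/28]
= [116, 111, 141]

at x=1,y=1 over L1,L2,L3,L5:
+L1 (α=2/3) → [440/3, 142/3, 358/3]
+L2 (α=4/5) → [2852/15, 574/15, 1786/15]
+L3 (α=1/6) → [3023/18, 428/9, 1169/9]
+L5 (α=3/4) → [11447/72, 1052/9, 6137/36]
rounded: [159, 117, 170]

(0,0) stack=L1,L2,L3,L5; from [0,0,0]:
+L1 (α=3/5) → [363/5, 456/5, 738/5]
+L2 (α=0) → [363/5, 456/5, 738/5]
+L3 (α=2/5) → [3359/25, 2328/25, 2694/25]
+L5 (α=1/3) → [12518/75, 5806/75, 8038/75]
→ [167, 77, 107]

(0,1) stack=L1,L2,L3,L5; from [0,0,0]:
+L1 (α=1/8) → [201/8, 1/8, 23/8]
+L2 (α=0) → [201/8, 1/8, 23/8]
+L3 (α=3/7) → [675/14, 625/14, 29/14]
+L5 (α=1/2) → [2299/28, 1311/28, 1653/28]
rounded: [82, 47, 59]

query (0,1) [L1,L2,L3,L5,L6,L7] — begin 0,0,0
after L1 α=1/8: [201/8, 1/8, 23/8]
after L2 α=0: [201/8, 1/8, 23/8]
after L3 α=3/7: [675/14, 625/14, 29/14]
after L5 α=1/2: [2299/28, 1311/28, 1653/28]
after L6 α=3/4: [19435/112, 17775/112, 12909/112]
after L7 α=3/5: [20947/280, 24159/280, 4665/56]
= [75, 86, 83]

query (0,0) [L1,L2,L3,L5,L6,L7] — begin 0,0,0
+L1 (α=3/5) → [363/5, 456/5, 738/5]
+L2 (α=0) → [363/5, 456/5, 738/5]
+L3 (α=2/5) → [3359/25, 2328/25, 2694/25]
+L5 (α=1/3) → [12518/75, 5806/75, 8038/75]
+L6 (α=2/5) → [22718/125, 8406/125, 11638/125]
+L7 (α=1/2) → [22359/125, 12578/125, 17569/125]
→ [179, 101, 141]


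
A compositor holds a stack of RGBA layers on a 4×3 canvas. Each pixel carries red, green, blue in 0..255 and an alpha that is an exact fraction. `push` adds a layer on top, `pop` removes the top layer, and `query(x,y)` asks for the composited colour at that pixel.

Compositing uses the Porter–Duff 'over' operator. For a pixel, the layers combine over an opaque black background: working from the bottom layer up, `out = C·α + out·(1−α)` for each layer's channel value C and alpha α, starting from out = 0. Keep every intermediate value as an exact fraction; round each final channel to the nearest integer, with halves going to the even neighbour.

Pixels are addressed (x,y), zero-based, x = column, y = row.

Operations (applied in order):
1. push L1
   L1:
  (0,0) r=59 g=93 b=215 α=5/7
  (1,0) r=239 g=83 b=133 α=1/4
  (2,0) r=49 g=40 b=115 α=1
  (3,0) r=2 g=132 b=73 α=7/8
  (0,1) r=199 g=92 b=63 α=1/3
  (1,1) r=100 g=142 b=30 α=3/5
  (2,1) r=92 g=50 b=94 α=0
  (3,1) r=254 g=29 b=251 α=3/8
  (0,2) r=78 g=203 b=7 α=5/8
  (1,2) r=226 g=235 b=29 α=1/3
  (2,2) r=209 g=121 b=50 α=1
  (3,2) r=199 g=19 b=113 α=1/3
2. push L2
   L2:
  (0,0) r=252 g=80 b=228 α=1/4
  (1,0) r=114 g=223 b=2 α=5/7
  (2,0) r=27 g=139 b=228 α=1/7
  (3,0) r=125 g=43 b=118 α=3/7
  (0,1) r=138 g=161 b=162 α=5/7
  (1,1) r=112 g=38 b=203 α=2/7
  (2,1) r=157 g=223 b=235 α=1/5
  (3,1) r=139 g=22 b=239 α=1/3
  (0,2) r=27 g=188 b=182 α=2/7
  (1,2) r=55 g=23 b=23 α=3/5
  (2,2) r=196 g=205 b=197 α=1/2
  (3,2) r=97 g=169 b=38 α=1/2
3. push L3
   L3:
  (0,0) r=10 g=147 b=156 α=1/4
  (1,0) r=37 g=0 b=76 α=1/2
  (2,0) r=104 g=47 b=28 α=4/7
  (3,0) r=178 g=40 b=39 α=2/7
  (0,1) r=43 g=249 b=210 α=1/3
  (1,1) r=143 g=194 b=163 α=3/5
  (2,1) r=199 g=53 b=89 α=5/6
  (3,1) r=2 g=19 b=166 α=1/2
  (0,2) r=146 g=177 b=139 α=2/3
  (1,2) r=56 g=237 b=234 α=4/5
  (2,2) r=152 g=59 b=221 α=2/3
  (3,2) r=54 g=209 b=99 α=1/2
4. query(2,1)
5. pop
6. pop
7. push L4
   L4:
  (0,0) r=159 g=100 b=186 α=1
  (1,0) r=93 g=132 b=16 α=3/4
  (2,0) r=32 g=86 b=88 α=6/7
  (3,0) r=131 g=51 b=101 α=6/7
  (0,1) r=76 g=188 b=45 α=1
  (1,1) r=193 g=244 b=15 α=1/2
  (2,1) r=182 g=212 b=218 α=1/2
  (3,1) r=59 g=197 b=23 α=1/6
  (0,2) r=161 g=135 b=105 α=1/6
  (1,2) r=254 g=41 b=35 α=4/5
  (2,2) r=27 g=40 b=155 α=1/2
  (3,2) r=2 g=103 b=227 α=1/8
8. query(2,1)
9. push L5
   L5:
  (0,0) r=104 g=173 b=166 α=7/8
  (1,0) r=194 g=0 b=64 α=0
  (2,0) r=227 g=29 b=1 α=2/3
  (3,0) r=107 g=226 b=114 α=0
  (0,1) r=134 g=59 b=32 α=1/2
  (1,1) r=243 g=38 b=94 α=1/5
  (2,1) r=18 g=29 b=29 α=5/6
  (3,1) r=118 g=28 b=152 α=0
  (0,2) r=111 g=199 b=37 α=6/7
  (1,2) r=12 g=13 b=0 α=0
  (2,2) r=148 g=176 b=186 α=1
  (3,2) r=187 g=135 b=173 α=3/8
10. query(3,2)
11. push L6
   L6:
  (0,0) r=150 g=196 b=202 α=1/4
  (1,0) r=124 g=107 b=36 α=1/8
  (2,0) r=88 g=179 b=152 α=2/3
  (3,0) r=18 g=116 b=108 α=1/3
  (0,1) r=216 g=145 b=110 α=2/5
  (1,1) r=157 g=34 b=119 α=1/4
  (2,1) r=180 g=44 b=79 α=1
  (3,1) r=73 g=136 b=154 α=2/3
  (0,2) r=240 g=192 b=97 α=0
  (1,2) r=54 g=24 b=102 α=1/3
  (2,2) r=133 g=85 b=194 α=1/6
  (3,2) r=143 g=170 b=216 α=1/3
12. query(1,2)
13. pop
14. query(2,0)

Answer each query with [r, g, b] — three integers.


at x=2,y=1 over L1,L2,L3:
after L1 α=0: [0, 0, 0]
after L2 α=1/5: [157/5, 223/5, 47]
after L3 α=5/6: [2566/15, 258/5, 82]
→ [171, 52, 82]

query (2,1) [L1,L4] — begin 0,0,0
+L1 (α=0) → [0, 0, 0]
+L4 (α=1/2) → [91, 106, 109]
= [91, 106, 109]

query (3,2) [L1,L4,L5] — begin 0,0,0
L1 α=1/3: [199/3, 19/3, 113/3]
L4 α=1/8: [1399/24, 221/12, 184/3]
L5 α=3/8: [20459/192, 5965/96, 2477/24]
rounded: [107, 62, 103]

at x=1,y=2 over L1,L4,L5,L6:
after L1 α=1/3: [226/3, 235/3, 29/3]
after L4 α=4/5: [3274/15, 727/15, 449/15]
after L5 α=0: [3274/15, 727/15, 449/15]
after L6 α=1/3: [7358/45, 1814/45, 2428/45]
→ [164, 40, 54]

(2,0) stack=L1,L4,L5; from [0,0,0]:
after L1 α=1: [49, 40, 115]
after L4 α=6/7: [241/7, 556/7, 643/7]
after L5 α=2/3: [3419/21, 962/21, 219/7]
→ [163, 46, 31]


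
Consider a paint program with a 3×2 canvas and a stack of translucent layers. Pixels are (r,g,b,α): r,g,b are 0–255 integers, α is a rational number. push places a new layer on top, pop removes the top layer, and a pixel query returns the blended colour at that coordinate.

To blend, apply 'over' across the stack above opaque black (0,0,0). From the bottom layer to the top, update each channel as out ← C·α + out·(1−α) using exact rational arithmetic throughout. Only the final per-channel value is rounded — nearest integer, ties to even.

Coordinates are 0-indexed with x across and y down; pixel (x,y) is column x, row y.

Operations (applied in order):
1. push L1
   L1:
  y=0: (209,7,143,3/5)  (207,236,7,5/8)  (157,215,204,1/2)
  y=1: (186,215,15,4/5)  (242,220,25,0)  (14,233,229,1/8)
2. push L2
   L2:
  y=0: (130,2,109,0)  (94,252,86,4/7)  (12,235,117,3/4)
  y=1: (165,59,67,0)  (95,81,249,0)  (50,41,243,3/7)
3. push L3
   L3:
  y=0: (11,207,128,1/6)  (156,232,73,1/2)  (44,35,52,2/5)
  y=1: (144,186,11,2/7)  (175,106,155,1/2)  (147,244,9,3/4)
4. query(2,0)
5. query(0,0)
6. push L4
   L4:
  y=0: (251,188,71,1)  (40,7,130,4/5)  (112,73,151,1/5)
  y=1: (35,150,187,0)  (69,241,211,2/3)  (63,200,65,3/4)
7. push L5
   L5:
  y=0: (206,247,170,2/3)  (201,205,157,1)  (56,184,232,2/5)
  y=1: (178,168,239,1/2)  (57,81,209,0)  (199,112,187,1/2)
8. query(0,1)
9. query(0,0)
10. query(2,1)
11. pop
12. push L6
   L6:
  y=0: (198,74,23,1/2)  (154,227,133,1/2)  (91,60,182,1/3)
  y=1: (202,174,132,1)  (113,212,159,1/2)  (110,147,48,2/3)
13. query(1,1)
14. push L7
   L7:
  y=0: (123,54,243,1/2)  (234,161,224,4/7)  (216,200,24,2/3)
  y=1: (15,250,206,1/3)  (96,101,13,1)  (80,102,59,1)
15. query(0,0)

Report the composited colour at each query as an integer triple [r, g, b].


(2,0) stack=L1,L2,L3; from [0,0,0]:
+L1 (α=1/2) → [157/2, 215/2, 102]
+L2 (α=3/4) → [229/8, 1625/8, 453/4]
+L3 (α=2/5) → [1391/40, 1087/8, 355/4]
rounded: [35, 136, 89]

(0,0) stack=L1,L2,L3; from [0,0,0]:
after L1 α=3/5: [627/5, 21/5, 429/5]
after L2 α=0: [627/5, 21/5, 429/5]
after L3 α=1/6: [319/3, 38, 557/6]
→ [106, 38, 93]

query (0,1) [L1,L2,L3,L4,L5] — begin 0,0,0
L1 α=4/5: [744/5, 172, 12]
L2 α=0: [744/5, 172, 12]
L3 α=2/7: [1032/7, 176, 82/7]
L4 α=0: [1032/7, 176, 82/7]
L5 α=1/2: [1139/7, 172, 1755/14]
rounded: [163, 172, 125]

at x=0,y=0 over L1,L2,L3,L4,L5:
after L1 α=3/5: [627/5, 21/5, 429/5]
after L2 α=0: [627/5, 21/5, 429/5]
after L3 α=1/6: [319/3, 38, 557/6]
after L4 α=1: [251, 188, 71]
after L5 α=2/3: [221, 682/3, 137]
→ [221, 227, 137]

at x=2,y=1 over L1,L2,L3,L4,L5:
after L1 α=1/8: [7/4, 233/8, 229/8]
after L2 α=3/7: [157/7, 479/14, 241/2]
after L3 α=3/4: [811/7, 10727/56, 295/8]
after L4 α=3/4: [1067/14, 44327/224, 1855/32]
after L5 α=1/2: [3853/28, 69415/448, 7839/64]
rounded: [138, 155, 122]

query (1,1) [L1,L2,L3,L4,L6] — begin 0,0,0
L1 α=0: [0, 0, 0]
L2 α=0: [0, 0, 0]
L3 α=1/2: [175/2, 53, 155/2]
L4 α=2/3: [451/6, 535/3, 333/2]
L6 α=1/2: [1129/12, 1171/6, 651/4]
= [94, 195, 163]

query (0,0) [L1,L2,L3,L4,L6,L7] — begin 0,0,0
after L1 α=3/5: [627/5, 21/5, 429/5]
after L2 α=0: [627/5, 21/5, 429/5]
after L3 α=1/6: [319/3, 38, 557/6]
after L4 α=1: [251, 188, 71]
after L6 α=1/2: [449/2, 131, 47]
after L7 α=1/2: [695/4, 185/2, 145]
rounded: [174, 92, 145]


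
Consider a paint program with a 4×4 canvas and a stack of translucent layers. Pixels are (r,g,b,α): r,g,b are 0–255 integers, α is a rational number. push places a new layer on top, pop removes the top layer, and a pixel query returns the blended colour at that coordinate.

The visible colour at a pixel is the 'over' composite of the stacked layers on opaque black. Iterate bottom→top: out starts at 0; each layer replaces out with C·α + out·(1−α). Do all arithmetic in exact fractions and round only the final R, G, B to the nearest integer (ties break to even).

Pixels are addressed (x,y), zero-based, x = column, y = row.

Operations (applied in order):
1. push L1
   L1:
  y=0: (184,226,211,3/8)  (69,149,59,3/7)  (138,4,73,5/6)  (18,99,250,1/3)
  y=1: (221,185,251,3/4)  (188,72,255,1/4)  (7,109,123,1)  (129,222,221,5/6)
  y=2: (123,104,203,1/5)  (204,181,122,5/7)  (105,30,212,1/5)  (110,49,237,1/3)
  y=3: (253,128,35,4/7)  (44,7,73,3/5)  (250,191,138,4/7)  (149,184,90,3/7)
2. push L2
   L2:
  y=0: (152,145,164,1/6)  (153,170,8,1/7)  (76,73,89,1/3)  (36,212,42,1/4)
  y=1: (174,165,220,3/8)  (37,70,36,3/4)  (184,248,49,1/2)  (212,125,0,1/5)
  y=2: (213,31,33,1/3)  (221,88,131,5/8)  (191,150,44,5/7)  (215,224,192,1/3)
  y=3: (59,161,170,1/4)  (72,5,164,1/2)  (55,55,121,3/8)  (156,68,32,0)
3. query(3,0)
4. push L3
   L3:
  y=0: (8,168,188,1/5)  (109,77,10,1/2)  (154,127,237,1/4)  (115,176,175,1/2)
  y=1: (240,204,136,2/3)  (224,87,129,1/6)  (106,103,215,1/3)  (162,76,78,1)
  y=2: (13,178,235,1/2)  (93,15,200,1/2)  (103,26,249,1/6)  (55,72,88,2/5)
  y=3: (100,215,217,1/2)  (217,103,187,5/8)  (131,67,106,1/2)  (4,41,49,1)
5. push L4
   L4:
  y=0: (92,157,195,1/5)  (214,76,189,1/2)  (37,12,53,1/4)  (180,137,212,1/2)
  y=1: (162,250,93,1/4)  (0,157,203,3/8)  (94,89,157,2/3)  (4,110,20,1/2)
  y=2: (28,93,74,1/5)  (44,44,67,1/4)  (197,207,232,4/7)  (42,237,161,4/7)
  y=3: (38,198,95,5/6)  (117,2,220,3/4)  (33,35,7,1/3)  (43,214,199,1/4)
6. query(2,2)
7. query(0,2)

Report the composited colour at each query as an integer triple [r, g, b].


query (3,0) [L1,L2] — begin 0,0,0
after L1 α=1/3: [6, 33, 250/3]
after L2 α=1/4: [27/2, 311/4, 73]
rounded: [14, 78, 73]

query (2,2) [L1,L2,L3,L4] — begin 0,0,0
+L1 (α=1/5) → [21, 6, 212/5]
+L2 (α=5/7) → [997/7, 762/7, 1524/35]
+L3 (α=1/6) → [951/7, 1996/21, 1089/14]
+L4 (α=4/7) → [8369/49, 7792/49, 16259/98]
= [171, 159, 166]

query (0,2) [L1,L2,L3,L4] — begin 0,0,0
L1 α=1/5: [123/5, 104/5, 203/5]
L2 α=1/3: [437/5, 121/5, 571/15]
L3 α=1/2: [251/5, 1011/10, 2048/15]
L4 α=1/5: [1144/25, 2487/25, 9302/75]
rounded: [46, 99, 124]


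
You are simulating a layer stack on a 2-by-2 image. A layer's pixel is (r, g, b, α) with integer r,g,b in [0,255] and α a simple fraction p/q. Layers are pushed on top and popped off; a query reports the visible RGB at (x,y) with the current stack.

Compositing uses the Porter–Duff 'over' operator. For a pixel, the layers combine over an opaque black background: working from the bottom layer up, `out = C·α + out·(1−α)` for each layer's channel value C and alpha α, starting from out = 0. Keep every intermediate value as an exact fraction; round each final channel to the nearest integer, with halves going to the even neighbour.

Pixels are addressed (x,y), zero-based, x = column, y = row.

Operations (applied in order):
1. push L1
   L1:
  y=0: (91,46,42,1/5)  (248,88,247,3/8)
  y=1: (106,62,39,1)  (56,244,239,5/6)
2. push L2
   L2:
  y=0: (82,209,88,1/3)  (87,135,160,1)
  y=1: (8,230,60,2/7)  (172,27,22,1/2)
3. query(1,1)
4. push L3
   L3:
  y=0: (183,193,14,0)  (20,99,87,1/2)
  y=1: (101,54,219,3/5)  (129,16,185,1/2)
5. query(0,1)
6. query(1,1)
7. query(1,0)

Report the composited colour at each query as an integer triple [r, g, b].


query (1,1) [L1,L2] — begin 0,0,0
after L1 α=5/6: [140/3, 610/3, 1195/6]
after L2 α=1/2: [328/3, 691/6, 1327/12]
rounded: [109, 115, 111]

query (0,1) [L1,L2,L3] — begin 0,0,0
after L1 α=1: [106, 62, 39]
after L2 α=2/7: [78, 110, 45]
after L3 α=3/5: [459/5, 382/5, 747/5]
→ [92, 76, 149]

at x=1,y=1 over L1,L2,L3:
+L1 (α=5/6) → [140/3, 610/3, 1195/6]
+L2 (α=1/2) → [328/3, 691/6, 1327/12]
+L3 (α=1/2) → [715/6, 787/12, 3547/24]
→ [119, 66, 148]

query (1,0) [L1,L2,L3] — begin 0,0,0
+L1 (α=3/8) → [93, 33, 741/8]
+L2 (α=1) → [87, 135, 160]
+L3 (α=1/2) → [107/2, 117, 247/2]
= [54, 117, 124]


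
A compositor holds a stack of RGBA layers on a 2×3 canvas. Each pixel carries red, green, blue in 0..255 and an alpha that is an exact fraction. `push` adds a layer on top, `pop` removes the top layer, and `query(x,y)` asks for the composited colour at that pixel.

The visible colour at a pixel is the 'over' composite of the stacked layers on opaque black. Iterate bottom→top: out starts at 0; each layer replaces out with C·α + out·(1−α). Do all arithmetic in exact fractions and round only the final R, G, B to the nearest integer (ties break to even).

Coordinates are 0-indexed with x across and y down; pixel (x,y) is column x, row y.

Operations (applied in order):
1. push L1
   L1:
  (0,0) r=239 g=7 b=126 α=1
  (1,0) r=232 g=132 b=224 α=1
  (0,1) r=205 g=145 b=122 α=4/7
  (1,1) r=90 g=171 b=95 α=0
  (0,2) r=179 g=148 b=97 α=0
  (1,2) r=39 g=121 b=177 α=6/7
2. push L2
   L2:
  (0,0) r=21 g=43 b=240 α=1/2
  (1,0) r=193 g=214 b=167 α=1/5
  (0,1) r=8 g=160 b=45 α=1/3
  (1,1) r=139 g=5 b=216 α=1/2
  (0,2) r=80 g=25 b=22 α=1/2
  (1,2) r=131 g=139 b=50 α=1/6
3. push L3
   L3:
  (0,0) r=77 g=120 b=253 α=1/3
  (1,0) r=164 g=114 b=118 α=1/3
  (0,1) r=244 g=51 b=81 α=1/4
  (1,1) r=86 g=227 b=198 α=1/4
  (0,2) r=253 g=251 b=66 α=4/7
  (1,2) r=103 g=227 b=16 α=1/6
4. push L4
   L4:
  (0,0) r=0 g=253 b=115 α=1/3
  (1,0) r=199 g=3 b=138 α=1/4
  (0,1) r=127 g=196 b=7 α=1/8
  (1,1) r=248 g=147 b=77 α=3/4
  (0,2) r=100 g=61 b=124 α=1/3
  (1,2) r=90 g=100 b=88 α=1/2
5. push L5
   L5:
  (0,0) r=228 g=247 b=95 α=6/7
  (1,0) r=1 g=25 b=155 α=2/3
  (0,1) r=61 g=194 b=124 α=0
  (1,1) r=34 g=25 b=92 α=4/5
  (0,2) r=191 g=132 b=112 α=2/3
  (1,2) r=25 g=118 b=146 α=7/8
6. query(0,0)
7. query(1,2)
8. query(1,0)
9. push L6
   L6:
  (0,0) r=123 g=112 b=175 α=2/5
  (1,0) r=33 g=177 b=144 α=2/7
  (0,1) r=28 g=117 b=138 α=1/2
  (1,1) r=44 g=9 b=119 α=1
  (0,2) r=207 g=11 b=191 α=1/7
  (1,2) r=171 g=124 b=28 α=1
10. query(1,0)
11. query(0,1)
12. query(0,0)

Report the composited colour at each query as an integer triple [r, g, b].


(0,0) stack=L1,L2,L3,L4,L5; from [0,0,0]:
+L1 (α=1) → [239, 7, 126]
+L2 (α=1/2) → [130, 25, 183]
+L3 (α=1/3) → [337/3, 170/3, 619/3]
+L4 (α=1/3) → [674/9, 1099/9, 1583/9]
+L5 (α=6/7) → [12986/63, 14437/63, 959/9]
→ [206, 229, 107]

query (1,2) [L1,L2,L3,L4,L5] — begin 0,0,0
after L1 α=6/7: [234/7, 726/7, 1062/7]
after L2 α=1/6: [2087/42, 4603/42, 2830/21]
after L3 α=1/6: [14761/252, 32549/252, 7243/63]
after L4 α=1/2: [37441/504, 57749/504, 12787/126]
after L5 α=7/8: [125641/4032, 474053/4032, 141559/1008]
→ [31, 118, 140]

at x=1,y=0 over L1,L2,L3,L4,L5:
after L1 α=1: [232, 132, 224]
after L2 α=1/5: [1121/5, 742/5, 1063/5]
after L3 α=1/3: [3062/15, 2054/15, 2716/15]
after L4 α=1/4: [4057/20, 2069/20, 1703/10]
after L5 α=2/3: [4097/60, 1023/20, 1601/10]
rounded: [68, 51, 160]

query (1,0) [L1,L2,L3,L4,L5,L6] — begin 0,0,0
after L1 α=1: [232, 132, 224]
after L2 α=1/5: [1121/5, 742/5, 1063/5]
after L3 α=1/3: [3062/15, 2054/15, 2716/15]
after L4 α=1/4: [4057/20, 2069/20, 1703/10]
after L5 α=2/3: [4097/60, 1023/20, 1601/10]
after L6 α=2/7: [4889/84, 2439/28, 311/2]
rounded: [58, 87, 156]

at x=0,y=1 over L1,L2,L3,L4,L5,L6:
L1 α=4/7: [820/7, 580/7, 488/7]
L2 α=1/3: [1696/21, 760/7, 1291/21]
L3 α=1/4: [851/7, 2637/28, 929/14]
L4 α=1/8: [489/4, 3421/32, 943/16]
L5 α=0: [489/4, 3421/32, 943/16]
L6 α=1/2: [601/8, 7165/64, 3151/32]
rounded: [75, 112, 98]

at x=0,y=0 over L1,L2,L3,L4,L5,L6:
+L1 (α=1) → [239, 7, 126]
+L2 (α=1/2) → [130, 25, 183]
+L3 (α=1/3) → [337/3, 170/3, 619/3]
+L4 (α=1/3) → [674/9, 1099/9, 1583/9]
+L5 (α=6/7) → [12986/63, 14437/63, 959/9]
+L6 (α=2/5) → [18152/105, 19141/105, 2009/15]
rounded: [173, 182, 134]


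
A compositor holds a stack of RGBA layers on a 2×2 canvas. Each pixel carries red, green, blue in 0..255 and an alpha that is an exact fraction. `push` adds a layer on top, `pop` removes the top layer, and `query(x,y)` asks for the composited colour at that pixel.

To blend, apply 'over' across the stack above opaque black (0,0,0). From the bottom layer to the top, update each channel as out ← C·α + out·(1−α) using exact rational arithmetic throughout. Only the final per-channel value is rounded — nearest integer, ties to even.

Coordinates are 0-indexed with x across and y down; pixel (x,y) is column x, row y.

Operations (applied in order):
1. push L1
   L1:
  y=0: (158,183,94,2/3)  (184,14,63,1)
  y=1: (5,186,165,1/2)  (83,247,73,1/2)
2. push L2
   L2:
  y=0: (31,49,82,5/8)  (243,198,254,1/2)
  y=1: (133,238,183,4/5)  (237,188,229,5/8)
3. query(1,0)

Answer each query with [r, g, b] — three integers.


(1,0) stack=L1,L2; from [0,0,0]:
L1 α=1: [184, 14, 63]
L2 α=1/2: [427/2, 106, 317/2]
rounded: [214, 106, 158]


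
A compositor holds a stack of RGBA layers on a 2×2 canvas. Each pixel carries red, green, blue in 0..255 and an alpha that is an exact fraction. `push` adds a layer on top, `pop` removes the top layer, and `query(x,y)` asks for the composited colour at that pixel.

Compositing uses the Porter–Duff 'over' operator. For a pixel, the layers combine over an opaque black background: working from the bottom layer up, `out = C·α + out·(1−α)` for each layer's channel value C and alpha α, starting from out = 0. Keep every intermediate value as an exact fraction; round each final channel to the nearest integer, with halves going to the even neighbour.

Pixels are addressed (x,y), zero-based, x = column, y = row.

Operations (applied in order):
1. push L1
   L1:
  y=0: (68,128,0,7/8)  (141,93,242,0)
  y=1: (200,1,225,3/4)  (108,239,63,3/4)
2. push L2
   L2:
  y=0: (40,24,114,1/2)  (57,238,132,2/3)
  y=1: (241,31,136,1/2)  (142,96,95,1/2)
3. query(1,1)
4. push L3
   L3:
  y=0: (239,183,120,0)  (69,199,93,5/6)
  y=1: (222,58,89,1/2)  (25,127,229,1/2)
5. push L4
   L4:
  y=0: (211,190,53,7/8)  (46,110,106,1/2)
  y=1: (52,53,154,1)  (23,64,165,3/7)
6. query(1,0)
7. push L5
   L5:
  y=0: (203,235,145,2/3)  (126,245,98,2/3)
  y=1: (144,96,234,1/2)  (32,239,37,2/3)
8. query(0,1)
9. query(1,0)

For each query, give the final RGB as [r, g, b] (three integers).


at x=1,y=1 over L1,L2:
L1 α=3/4: [81, 717/4, 189/4]
L2 α=1/2: [223/2, 1101/8, 569/8]
rounded: [112, 138, 71]

query (1,0) [L1,L2,L3,L4] — begin 0,0,0
+L1 (α=0) → [0, 0, 0]
+L2 (α=2/3) → [38, 476/3, 88]
+L3 (α=5/6) → [383/6, 3461/18, 553/6]
+L4 (α=1/2) → [659/12, 5441/36, 1189/12]
rounded: [55, 151, 99]

query (0,1) [L1,L2,L3,L4,L5] — begin 0,0,0
after L1 α=3/4: [150, 3/4, 675/4]
after L2 α=1/2: [391/2, 127/8, 1219/8]
after L3 α=1/2: [835/4, 591/16, 1931/16]
after L4 α=1: [52, 53, 154]
after L5 α=1/2: [98, 149/2, 194]
→ [98, 74, 194]

(1,0) stack=L1,L2,L3,L4,L5; from [0,0,0]:
after L1 α=0: [0, 0, 0]
after L2 α=2/3: [38, 476/3, 88]
after L3 α=5/6: [383/6, 3461/18, 553/6]
after L4 α=1/2: [659/12, 5441/36, 1189/12]
after L5 α=2/3: [3683/36, 23081/108, 3541/36]
rounded: [102, 214, 98]


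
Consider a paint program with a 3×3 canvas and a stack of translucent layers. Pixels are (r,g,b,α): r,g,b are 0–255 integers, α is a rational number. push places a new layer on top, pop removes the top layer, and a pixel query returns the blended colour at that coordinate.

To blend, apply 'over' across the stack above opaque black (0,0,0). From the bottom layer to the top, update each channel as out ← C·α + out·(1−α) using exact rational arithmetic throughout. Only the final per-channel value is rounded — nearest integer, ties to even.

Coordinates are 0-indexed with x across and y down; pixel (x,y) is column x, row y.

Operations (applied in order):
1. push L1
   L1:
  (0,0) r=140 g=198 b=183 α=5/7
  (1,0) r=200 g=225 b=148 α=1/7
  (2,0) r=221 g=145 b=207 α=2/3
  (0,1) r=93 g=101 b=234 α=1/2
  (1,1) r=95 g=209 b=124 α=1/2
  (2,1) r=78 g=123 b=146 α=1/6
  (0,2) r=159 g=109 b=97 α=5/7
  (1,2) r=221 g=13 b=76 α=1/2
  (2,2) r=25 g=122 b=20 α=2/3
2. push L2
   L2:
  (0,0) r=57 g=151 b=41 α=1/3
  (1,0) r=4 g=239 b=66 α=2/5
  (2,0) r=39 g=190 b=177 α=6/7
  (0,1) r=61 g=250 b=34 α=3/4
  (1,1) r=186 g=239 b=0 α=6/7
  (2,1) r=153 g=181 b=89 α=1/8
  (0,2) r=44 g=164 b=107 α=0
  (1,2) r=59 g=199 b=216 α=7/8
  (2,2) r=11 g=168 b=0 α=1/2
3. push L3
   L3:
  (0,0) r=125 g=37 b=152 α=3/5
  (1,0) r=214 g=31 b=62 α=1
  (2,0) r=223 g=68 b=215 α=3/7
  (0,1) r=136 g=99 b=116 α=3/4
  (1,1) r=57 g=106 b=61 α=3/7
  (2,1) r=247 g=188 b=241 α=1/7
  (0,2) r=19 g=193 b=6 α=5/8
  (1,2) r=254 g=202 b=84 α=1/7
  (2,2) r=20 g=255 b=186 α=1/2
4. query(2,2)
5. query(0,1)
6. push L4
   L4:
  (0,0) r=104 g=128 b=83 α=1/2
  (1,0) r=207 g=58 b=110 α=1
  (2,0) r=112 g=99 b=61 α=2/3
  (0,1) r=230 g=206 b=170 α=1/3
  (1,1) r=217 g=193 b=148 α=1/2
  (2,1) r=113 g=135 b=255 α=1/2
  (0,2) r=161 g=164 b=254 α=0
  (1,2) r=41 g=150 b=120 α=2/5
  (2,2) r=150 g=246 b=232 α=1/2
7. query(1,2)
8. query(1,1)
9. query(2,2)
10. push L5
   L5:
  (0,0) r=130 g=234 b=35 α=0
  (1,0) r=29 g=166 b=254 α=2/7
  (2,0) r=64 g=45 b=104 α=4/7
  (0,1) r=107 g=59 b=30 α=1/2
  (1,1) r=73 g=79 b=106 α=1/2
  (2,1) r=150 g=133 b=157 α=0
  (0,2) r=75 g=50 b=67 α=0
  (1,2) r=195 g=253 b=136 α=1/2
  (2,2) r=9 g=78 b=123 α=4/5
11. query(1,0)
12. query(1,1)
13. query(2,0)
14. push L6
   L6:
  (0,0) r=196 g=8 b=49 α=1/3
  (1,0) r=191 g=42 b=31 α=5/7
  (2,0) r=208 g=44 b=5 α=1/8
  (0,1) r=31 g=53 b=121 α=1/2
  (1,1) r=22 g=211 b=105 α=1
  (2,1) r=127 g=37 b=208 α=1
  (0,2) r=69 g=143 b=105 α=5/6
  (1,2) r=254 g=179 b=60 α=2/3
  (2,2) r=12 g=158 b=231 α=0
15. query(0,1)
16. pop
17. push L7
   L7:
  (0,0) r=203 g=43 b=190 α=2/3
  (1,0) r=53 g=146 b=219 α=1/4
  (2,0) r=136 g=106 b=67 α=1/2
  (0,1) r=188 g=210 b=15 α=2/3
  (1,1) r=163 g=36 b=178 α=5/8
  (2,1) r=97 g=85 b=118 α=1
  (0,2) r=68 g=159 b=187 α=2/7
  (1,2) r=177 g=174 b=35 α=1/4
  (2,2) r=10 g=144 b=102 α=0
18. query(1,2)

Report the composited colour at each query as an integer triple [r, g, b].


at x=2,y=2 over L1,L2,L3:
+L1 (α=2/3) → [50/3, 244/3, 40/3]
+L2 (α=1/2) → [83/6, 374/3, 20/3]
+L3 (α=1/2) → [203/12, 1139/6, 289/3]
= [17, 190, 96]

query (0,1) [L1,L2,L3] — begin 0,0,0
after L1 α=1/2: [93/2, 101/2, 117]
after L2 α=3/4: [459/8, 1601/8, 219/4]
after L3 α=3/4: [3723/32, 3977/32, 1611/16]
→ [116, 124, 101]

query (1,2) [L1,L2,L3,L4] — begin 0,0,0
after L1 α=1/2: [221/2, 13/2, 38]
after L2 α=7/8: [1047/16, 2799/16, 775/4]
after L3 α=1/7: [739/8, 10013/56, 2493/14]
after L4 α=2/5: [2873/40, 46839/280, 10839/70]
= [72, 167, 155]

(1,1) stack=L1,L2,L3,L4; from [0,0,0]:
+L1 (α=1/2) → [95/2, 209/2, 62]
+L2 (α=6/7) → [2327/14, 3077/14, 62/7]
+L3 (α=3/7) → [5851/49, 8380/49, 1529/49]
+L4 (α=1/2) → [8242/49, 17837/98, 8781/98]
= [168, 182, 90]

at x=2,y=2 over L1,L2,L3,L4:
L1 α=2/3: [50/3, 244/3, 40/3]
L2 α=1/2: [83/6, 374/3, 20/3]
L3 α=1/2: [203/12, 1139/6, 289/3]
L4 α=1/2: [2003/24, 2615/12, 985/6]
→ [83, 218, 164]

at x=1,y=0 over L1,L2,L3,L4,L5:
L1 α=1/7: [200/7, 225/7, 148/7]
L2 α=2/5: [656/35, 4021/35, 1368/35]
L3 α=1: [214, 31, 62]
L4 α=1: [207, 58, 110]
L5 α=2/7: [1093/7, 622/7, 1058/7]
rounded: [156, 89, 151]

(1,1) stack=L1,L2,L3,L4,L5; from [0,0,0]:
+L1 (α=1/2) → [95/2, 209/2, 62]
+L2 (α=6/7) → [2327/14, 3077/14, 62/7]
+L3 (α=3/7) → [5851/49, 8380/49, 1529/49]
+L4 (α=1/2) → [8242/49, 17837/98, 8781/98]
+L5 (α=1/2) → [11819/98, 25579/196, 19169/196]
= [121, 131, 98]

(2,0) stack=L1,L2,L3,L4,L5; from [0,0,0]:
L1 α=2/3: [442/3, 290/3, 138]
L2 α=6/7: [1144/21, 530/3, 1200/7]
L3 α=3/7: [18625/147, 2732/21, 9315/49]
L4 α=2/3: [51553/441, 6890/63, 15293/147]
L5 α=4/7: [89185/1029, 10670/147, 35677/343]
rounded: [87, 73, 104]

at x=0,y=1 over L1,L2,L3,L4,L5,L6:
L1 α=1/2: [93/2, 101/2, 117]
L2 α=3/4: [459/8, 1601/8, 219/4]
L3 α=3/4: [3723/32, 3977/32, 1611/16]
L4 α=1/3: [7403/48, 7273/48, 2971/24]
L5 α=1/2: [12539/96, 10105/96, 3691/48]
L6 α=1/2: [15515/192, 15193/192, 9499/96]
→ [81, 79, 99]

query (1,2) [L1,L2,L3,L4,L5,L7] — begin 0,0,0
L1 α=1/2: [221/2, 13/2, 38]
L2 α=7/8: [1047/16, 2799/16, 775/4]
L3 α=1/7: [739/8, 10013/56, 2493/14]
L4 α=2/5: [2873/40, 46839/280, 10839/70]
L5 α=1/2: [10673/80, 117679/560, 20359/140]
L7 α=1/4: [46179/320, 450477/2240, 65977/560]
= [144, 201, 118]


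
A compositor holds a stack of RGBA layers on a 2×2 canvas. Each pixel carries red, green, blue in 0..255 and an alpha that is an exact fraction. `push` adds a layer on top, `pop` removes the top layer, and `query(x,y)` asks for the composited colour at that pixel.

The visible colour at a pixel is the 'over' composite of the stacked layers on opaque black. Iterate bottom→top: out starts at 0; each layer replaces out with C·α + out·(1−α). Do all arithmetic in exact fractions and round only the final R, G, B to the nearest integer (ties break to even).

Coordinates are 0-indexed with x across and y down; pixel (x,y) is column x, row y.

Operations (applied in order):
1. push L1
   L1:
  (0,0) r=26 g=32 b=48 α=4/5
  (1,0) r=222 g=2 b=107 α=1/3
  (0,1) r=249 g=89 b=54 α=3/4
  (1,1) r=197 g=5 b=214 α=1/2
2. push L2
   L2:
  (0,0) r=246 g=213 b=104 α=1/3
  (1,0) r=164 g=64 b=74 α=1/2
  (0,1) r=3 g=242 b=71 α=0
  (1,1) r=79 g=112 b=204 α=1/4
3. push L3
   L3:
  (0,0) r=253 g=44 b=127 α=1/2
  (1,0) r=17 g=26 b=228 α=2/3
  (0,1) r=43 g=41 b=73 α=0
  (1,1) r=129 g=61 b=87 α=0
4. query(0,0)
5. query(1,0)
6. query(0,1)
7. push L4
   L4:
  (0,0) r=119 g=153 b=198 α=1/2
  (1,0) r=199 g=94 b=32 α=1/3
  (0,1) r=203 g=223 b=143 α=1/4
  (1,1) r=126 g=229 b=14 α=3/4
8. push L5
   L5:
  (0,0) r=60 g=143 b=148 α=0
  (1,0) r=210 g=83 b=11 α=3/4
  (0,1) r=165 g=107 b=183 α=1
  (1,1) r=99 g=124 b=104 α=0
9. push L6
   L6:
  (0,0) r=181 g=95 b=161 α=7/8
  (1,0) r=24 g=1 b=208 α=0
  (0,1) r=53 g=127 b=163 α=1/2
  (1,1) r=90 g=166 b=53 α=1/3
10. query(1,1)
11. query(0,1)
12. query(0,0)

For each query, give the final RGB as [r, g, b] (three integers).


at x=0,y=0 over L1,L2,L3:
+L1 (α=4/5) → [104/5, 128/5, 192/5]
+L2 (α=1/3) → [1438/15, 1321/15, 904/15]
+L3 (α=1/2) → [5233/30, 1981/30, 2809/30]
rounded: [174, 66, 94]

at x=1,y=0 over L1,L2,L3:
+L1 (α=1/3) → [74, 2/3, 107/3]
+L2 (α=1/2) → [119, 97/3, 329/6]
+L3 (α=2/3) → [51, 253/9, 3065/18]
= [51, 28, 170]

at x=0,y=1 over L1,L2,L3:
after L1 α=3/4: [747/4, 267/4, 81/2]
after L2 α=0: [747/4, 267/4, 81/2]
after L3 α=0: [747/4, 267/4, 81/2]
rounded: [187, 67, 40]

(1,1) stack=L1,L2,L3,L4,L5,L6; from [0,0,0]:
after L1 α=1/2: [197/2, 5/2, 107]
after L2 α=1/4: [749/8, 239/8, 525/4]
after L3 α=0: [749/8, 239/8, 525/4]
after L4 α=3/4: [3773/32, 5735/32, 693/16]
after L5 α=0: [3773/32, 5735/32, 693/16]
after L6 α=1/3: [5213/48, 2797/16, 1117/24]
→ [109, 175, 47]

at x=0,y=1 over L1,L2,L3,L4,L5,L6:
L1 α=3/4: [747/4, 267/4, 81/2]
L2 α=0: [747/4, 267/4, 81/2]
L3 α=0: [747/4, 267/4, 81/2]
L4 α=1/4: [3053/16, 1693/16, 529/8]
L5 α=1: [165, 107, 183]
L6 α=1/2: [109, 117, 173]
→ [109, 117, 173]

at x=0,y=0 over L1,L2,L3,L4,L5,L6:
after L1 α=4/5: [104/5, 128/5, 192/5]
after L2 α=1/3: [1438/15, 1321/15, 904/15]
after L3 α=1/2: [5233/30, 1981/30, 2809/30]
after L4 α=1/2: [8803/60, 6571/60, 8749/60]
after L5 α=0: [8803/60, 6571/60, 8749/60]
after L6 α=7/8: [84823/480, 46471/480, 76369/480]
= [177, 97, 159]


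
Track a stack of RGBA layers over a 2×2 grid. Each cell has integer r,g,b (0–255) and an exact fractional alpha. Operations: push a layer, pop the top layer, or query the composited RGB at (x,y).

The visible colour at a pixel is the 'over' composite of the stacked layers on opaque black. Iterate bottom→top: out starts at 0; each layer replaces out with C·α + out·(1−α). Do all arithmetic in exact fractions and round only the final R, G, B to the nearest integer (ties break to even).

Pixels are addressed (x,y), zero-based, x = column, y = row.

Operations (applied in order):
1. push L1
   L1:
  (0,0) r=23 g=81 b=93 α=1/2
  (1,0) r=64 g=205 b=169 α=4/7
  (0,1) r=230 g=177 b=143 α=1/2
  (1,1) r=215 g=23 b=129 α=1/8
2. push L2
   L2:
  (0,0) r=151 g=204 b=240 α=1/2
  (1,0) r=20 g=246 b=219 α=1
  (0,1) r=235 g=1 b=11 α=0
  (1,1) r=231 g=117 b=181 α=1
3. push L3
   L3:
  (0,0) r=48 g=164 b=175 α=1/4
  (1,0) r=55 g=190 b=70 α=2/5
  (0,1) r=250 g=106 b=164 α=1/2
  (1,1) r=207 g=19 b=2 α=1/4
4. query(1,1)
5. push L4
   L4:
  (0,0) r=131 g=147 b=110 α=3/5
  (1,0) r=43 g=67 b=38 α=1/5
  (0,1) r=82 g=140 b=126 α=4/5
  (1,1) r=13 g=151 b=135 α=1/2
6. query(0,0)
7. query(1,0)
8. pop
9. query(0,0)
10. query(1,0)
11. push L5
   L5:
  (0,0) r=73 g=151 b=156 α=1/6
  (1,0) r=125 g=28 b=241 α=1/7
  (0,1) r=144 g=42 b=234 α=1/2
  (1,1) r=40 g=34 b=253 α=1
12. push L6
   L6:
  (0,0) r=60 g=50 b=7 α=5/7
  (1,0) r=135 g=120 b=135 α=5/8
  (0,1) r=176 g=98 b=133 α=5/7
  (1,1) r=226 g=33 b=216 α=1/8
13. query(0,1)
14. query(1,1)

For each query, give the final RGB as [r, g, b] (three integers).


at x=1,y=1 over L1,L2,L3:
after L1 α=1/8: [215/8, 23/8, 129/8]
after L2 α=1: [231, 117, 181]
after L3 α=1/4: [225, 185/2, 545/4]
→ [225, 92, 136]

query (0,0) [L1,L2,L3,L4] — begin 0,0,0
L1 α=1/2: [23/2, 81/2, 93/2]
L2 α=1/2: [325/4, 489/4, 573/4]
L3 α=1/4: [1167/16, 2123/16, 2419/16]
L4 α=3/5: [4311/40, 5651/40, 5059/40]
= [108, 141, 126]

query (1,0) [L1,L2,L3,L4] — begin 0,0,0
L1 α=4/7: [256/7, 820/7, 676/7]
L2 α=1: [20, 246, 219]
L3 α=2/5: [34, 1118/5, 797/5]
L4 α=1/5: [179/5, 4807/25, 3378/25]
→ [36, 192, 135]

(0,0) stack=L1,L2,L3; from [0,0,0]:
after L1 α=1/2: [23/2, 81/2, 93/2]
after L2 α=1/2: [325/4, 489/4, 573/4]
after L3 α=1/4: [1167/16, 2123/16, 2419/16]
→ [73, 133, 151]

query (1,0) [L1,L2,L3] — begin 0,0,0
L1 α=4/7: [256/7, 820/7, 676/7]
L2 α=1: [20, 246, 219]
L3 α=2/5: [34, 1118/5, 797/5]
→ [34, 224, 159]

(0,1) stack=L1,L2,L3,L5,L6; from [0,0,0]:
+L1 (α=1/2) → [115, 177/2, 143/2]
+L2 (α=0) → [115, 177/2, 143/2]
+L3 (α=1/2) → [365/2, 389/4, 471/4]
+L5 (α=1/2) → [653/4, 557/8, 1407/8]
+L6 (α=5/7) → [2413/14, 2517/28, 581/4]
→ [172, 90, 145]

query (1,1) [L1,L2,L3,L5,L6] — begin 0,0,0
after L1 α=1/8: [215/8, 23/8, 129/8]
after L2 α=1: [231, 117, 181]
after L3 α=1/4: [225, 185/2, 545/4]
after L5 α=1: [40, 34, 253]
after L6 α=1/8: [253/4, 271/8, 1987/8]
→ [63, 34, 248]


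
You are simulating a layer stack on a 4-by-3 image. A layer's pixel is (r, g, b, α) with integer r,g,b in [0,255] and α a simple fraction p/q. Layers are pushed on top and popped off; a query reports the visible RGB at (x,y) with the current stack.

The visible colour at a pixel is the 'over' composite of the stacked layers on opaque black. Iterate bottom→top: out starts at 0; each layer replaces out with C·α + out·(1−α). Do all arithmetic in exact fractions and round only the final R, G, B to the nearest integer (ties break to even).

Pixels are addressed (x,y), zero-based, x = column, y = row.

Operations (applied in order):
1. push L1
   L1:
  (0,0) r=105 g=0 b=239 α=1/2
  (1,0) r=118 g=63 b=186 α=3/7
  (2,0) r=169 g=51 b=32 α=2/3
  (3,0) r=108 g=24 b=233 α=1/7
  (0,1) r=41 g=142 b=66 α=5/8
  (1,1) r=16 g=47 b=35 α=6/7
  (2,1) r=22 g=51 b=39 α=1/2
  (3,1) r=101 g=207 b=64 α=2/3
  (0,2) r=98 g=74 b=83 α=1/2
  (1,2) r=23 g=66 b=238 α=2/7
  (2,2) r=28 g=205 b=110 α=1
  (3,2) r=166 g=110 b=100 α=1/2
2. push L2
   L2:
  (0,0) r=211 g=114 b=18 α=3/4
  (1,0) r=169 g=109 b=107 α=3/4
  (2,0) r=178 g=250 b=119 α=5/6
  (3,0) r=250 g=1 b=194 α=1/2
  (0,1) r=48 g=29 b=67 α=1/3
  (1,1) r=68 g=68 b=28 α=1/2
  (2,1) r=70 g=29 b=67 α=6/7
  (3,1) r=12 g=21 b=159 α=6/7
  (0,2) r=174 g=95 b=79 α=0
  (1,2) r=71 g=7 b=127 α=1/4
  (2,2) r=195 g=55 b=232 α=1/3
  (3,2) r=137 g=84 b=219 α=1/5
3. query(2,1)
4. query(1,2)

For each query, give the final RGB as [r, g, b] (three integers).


query (2,1) [L1,L2] — begin 0,0,0
+L1 (α=1/2) → [11, 51/2, 39/2]
+L2 (α=6/7) → [431/7, 57/2, 843/14]
→ [62, 28, 60]

(1,2) stack=L1,L2; from [0,0,0]:
after L1 α=2/7: [46/7, 132/7, 68]
after L2 α=1/4: [635/28, 445/28, 331/4]
= [23, 16, 83]


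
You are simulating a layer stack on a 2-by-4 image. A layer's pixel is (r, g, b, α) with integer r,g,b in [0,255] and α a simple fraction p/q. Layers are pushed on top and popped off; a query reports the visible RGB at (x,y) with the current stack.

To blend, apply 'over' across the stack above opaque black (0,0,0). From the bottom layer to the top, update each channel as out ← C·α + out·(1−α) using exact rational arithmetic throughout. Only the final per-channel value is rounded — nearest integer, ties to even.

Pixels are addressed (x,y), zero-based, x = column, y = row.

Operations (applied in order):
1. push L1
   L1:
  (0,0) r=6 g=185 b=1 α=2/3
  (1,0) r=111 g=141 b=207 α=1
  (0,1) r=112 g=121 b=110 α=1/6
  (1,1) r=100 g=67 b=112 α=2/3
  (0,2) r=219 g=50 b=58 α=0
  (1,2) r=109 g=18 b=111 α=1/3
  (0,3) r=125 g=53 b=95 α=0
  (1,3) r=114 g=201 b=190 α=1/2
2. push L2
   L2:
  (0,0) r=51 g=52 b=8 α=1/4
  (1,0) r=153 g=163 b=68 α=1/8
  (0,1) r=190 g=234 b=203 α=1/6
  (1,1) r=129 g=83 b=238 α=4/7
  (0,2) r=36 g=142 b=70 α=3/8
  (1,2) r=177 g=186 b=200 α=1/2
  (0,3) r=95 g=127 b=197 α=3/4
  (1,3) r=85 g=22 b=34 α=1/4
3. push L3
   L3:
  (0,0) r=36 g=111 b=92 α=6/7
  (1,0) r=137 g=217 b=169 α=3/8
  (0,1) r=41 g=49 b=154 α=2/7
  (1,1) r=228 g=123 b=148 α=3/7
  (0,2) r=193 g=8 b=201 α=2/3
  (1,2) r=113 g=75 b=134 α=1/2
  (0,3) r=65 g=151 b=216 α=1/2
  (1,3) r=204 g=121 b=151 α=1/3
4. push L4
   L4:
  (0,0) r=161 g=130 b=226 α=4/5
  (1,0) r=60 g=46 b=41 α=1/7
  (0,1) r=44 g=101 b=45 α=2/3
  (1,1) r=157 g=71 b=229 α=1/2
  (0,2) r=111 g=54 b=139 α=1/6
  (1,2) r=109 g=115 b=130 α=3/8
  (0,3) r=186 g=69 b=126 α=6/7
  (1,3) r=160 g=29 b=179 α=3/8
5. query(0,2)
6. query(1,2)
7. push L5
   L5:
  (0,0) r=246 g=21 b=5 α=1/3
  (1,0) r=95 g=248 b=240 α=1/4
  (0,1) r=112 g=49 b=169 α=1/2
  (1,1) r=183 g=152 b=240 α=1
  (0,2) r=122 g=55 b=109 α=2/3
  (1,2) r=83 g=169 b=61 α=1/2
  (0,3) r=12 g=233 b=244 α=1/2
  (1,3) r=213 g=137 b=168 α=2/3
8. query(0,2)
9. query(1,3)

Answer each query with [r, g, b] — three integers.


(0,2) stack=L1,L2,L3,L4; from [0,0,0]:
+L1 (α=0) → [0, 0, 0]
+L2 (α=3/8) → [27/2, 213/4, 105/4]
+L3 (α=2/3) → [799/6, 277/12, 571/4]
+L4 (α=1/6) → [4661/36, 2033/72, 1137/8]
= [129, 28, 142]

query (1,2) [L1,L2,L3,L4] — begin 0,0,0
L1 α=1/3: [109/3, 6, 37]
L2 α=1/2: [320/3, 96, 237/2]
L3 α=1/2: [659/6, 171/2, 505/4]
L4 α=3/8: [5257/48, 1545/16, 4085/32]
→ [110, 97, 128]

(0,2) stack=L1,L2,L3,L4,L5; from [0,0,0]:
+L1 (α=0) → [0, 0, 0]
+L2 (α=3/8) → [27/2, 213/4, 105/4]
+L3 (α=2/3) → [799/6, 277/12, 571/4]
+L4 (α=1/6) → [4661/36, 2033/72, 1137/8]
+L5 (α=2/3) → [13445/108, 9953/216, 2881/24]
rounded: [124, 46, 120]

query (1,3) [L1,L2,L3,L4,L5] — begin 0,0,0
L1 α=1/2: [57, 201/2, 95]
L2 α=1/4: [64, 647/8, 319/4]
L3 α=1/3: [332/3, 377/4, 207/2]
L4 α=3/8: [775/6, 2233/32, 2109/16]
L5 α=2/3: [3331/18, 3667/32, 2495/16]
= [185, 115, 156]
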